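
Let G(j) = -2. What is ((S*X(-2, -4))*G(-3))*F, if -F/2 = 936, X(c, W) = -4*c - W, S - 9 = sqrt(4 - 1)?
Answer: 404352 + 44928*sqrt(3) ≈ 4.8217e+5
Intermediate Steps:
S = 9 + sqrt(3) (S = 9 + sqrt(4 - 1) = 9 + sqrt(3) ≈ 10.732)
X(c, W) = -W - 4*c
F = -1872 (F = -2*936 = -1872)
((S*X(-2, -4))*G(-3))*F = (((9 + sqrt(3))*(-1*(-4) - 4*(-2)))*(-2))*(-1872) = (((9 + sqrt(3))*(4 + 8))*(-2))*(-1872) = (((9 + sqrt(3))*12)*(-2))*(-1872) = ((108 + 12*sqrt(3))*(-2))*(-1872) = (-216 - 24*sqrt(3))*(-1872) = 404352 + 44928*sqrt(3)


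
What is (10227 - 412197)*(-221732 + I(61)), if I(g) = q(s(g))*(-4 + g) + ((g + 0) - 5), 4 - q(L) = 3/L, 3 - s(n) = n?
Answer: 2581413755805/29 ≈ 8.9014e+10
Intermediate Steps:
s(n) = 3 - n
q(L) = 4 - 3/L
I(g) = -5 + g + (-4 + g)*(4 - 3/(3 - g)) (I(g) = (4 - 3/(3 - g))*(-4 + g) + ((g + 0) - 5) = (-4 + g)*(4 - 3/(3 - g)) + (g - 5) = (-4 + g)*(4 - 3/(3 - g)) + (-5 + g) = -5 + g + (-4 + g)*(4 - 3/(3 - g)))
(10227 - 412197)*(-221732 + I(61)) = (10227 - 412197)*(-221732 + (51 - 33*61 + 5*61**2)/(-3 + 61)) = -401970*(-221732 + (51 - 2013 + 5*3721)/58) = -401970*(-221732 + (51 - 2013 + 18605)/58) = -401970*(-221732 + (1/58)*16643) = -401970*(-221732 + 16643/58) = -401970*(-12843813/58) = 2581413755805/29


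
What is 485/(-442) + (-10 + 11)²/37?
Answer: -17503/16354 ≈ -1.0703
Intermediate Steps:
485/(-442) + (-10 + 11)²/37 = 485*(-1/442) + 1²*(1/37) = -485/442 + 1*(1/37) = -485/442 + 1/37 = -17503/16354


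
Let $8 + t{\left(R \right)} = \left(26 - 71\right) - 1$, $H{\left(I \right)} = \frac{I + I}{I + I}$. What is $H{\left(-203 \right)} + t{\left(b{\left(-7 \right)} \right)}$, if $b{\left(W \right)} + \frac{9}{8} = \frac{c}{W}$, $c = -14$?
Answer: $-53$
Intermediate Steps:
$b{\left(W \right)} = - \frac{9}{8} - \frac{14}{W}$
$H{\left(I \right)} = 1$ ($H{\left(I \right)} = \frac{2 I}{2 I} = 2 I \frac{1}{2 I} = 1$)
$t{\left(R \right)} = -54$ ($t{\left(R \right)} = -8 + \left(\left(26 - 71\right) - 1\right) = -8 - 46 = -54$)
$H{\left(-203 \right)} + t{\left(b{\left(-7 \right)} \right)} = 1 - 54 = -53$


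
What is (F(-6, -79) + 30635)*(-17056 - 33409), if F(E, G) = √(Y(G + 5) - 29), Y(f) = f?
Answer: -1545995275 - 50465*I*√103 ≈ -1.546e+9 - 5.1216e+5*I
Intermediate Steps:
F(E, G) = √(-24 + G) (F(E, G) = √((G + 5) - 29) = √((5 + G) - 29) = √(-24 + G))
(F(-6, -79) + 30635)*(-17056 - 33409) = (√(-24 - 79) + 30635)*(-17056 - 33409) = (√(-103) + 30635)*(-50465) = (I*√103 + 30635)*(-50465) = (30635 + I*√103)*(-50465) = -1545995275 - 50465*I*√103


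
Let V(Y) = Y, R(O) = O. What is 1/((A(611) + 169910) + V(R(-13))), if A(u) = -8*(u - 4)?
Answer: 1/165041 ≈ 6.0591e-6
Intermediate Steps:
A(u) = 32 - 8*u (A(u) = -8*(-4 + u) = 32 - 8*u)
1/((A(611) + 169910) + V(R(-13))) = 1/(((32 - 8*611) + 169910) - 13) = 1/(((32 - 4888) + 169910) - 13) = 1/((-4856 + 169910) - 13) = 1/(165054 - 13) = 1/165041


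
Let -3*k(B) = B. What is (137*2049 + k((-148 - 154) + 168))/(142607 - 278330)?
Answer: -842273/407169 ≈ -2.0686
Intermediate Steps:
k(B) = -B/3
(137*2049 + k((-148 - 154) + 168))/(142607 - 278330) = (137*2049 - ((-148 - 154) + 168)/3)/(142607 - 278330) = (280713 - (-302 + 168)/3)/(-135723) = (280713 - 1/3*(-134))*(-1/135723) = (280713 + 134/3)*(-1/135723) = (842273/3)*(-1/135723) = -842273/407169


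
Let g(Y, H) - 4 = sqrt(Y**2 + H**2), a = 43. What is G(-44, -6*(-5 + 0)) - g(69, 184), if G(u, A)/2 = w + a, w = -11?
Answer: 60 - 23*sqrt(73) ≈ -136.51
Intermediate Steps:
g(Y, H) = 4 + sqrt(H**2 + Y**2) (g(Y, H) = 4 + sqrt(Y**2 + H**2) = 4 + sqrt(H**2 + Y**2))
G(u, A) = 64 (G(u, A) = 2*(-11 + 43) = 2*32 = 64)
G(-44, -6*(-5 + 0)) - g(69, 184) = 64 - (4 + sqrt(184**2 + 69**2)) = 64 - (4 + sqrt(33856 + 4761)) = 64 - (4 + sqrt(38617)) = 64 - (4 + 23*sqrt(73)) = 64 + (-4 - 23*sqrt(73)) = 60 - 23*sqrt(73)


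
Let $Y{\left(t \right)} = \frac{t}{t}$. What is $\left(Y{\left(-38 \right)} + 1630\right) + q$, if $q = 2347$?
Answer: $3978$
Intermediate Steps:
$Y{\left(t \right)} = 1$
$\left(Y{\left(-38 \right)} + 1630\right) + q = \left(1 + 1630\right) + 2347 = 1631 + 2347 = 3978$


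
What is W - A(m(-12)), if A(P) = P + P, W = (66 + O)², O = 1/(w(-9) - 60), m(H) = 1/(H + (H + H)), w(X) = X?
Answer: 4606683/1058 ≈ 4354.1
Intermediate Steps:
m(H) = 1/(3*H) (m(H) = 1/(H + 2*H) = 1/(3*H))
O = -1/69 (O = 1/(-9 - 60) = 1/(-69) = -1/69 ≈ -0.014493)
W = 20729809/4761 (W = (66 - 1/69)² = (4553/69)² = 20729809/4761 ≈ 4354.1)
A(P) = 2*P
W - A(m(-12)) = 20729809/4761 - 2*(⅓)/(-12) = 20729809/4761 - 2*(⅓)*(-1/12) = 20729809/4761 - 2*(-1)/36 = 20729809/4761 - 1*(-1/18) = 20729809/4761 + 1/18 = 4606683/1058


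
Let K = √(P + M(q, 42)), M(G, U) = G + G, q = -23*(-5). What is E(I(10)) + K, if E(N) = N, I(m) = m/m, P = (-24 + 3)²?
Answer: 1 + √671 ≈ 26.904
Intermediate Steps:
q = 115
P = 441 (P = (-21)² = 441)
I(m) = 1
M(G, U) = 2*G
K = √671 (K = √(441 + 2*115) = √(441 + 230) = √671 ≈ 25.904)
E(I(10)) + K = 1 + √671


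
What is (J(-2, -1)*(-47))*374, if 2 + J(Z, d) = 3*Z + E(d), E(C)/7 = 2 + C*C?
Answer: -228514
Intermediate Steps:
E(C) = 14 + 7*C² (E(C) = 7*(2 + C*C) = 7*(2 + C²) = 14 + 7*C²)
J(Z, d) = 12 + 3*Z + 7*d² (J(Z, d) = -2 + (3*Z + (14 + 7*d²)) = -2 + (14 + 3*Z + 7*d²) = 12 + 3*Z + 7*d²)
(J(-2, -1)*(-47))*374 = ((12 + 3*(-2) + 7*(-1)²)*(-47))*374 = ((12 - 6 + 7*1)*(-47))*374 = ((12 - 6 + 7)*(-47))*374 = (13*(-47))*374 = -611*374 = -228514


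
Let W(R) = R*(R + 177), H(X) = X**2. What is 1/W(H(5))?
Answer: 1/5050 ≈ 0.00019802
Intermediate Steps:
W(R) = R*(177 + R)
1/W(H(5)) = 1/(5**2*(177 + 5**2)) = 1/(25*(177 + 25)) = 1/(25*202) = 1/5050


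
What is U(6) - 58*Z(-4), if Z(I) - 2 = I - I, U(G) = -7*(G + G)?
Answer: -200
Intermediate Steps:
U(G) = -14*G
Z(I) = 2 (Z(I) = 2 + (I - I) = 2 + 0 = 2)
U(6) - 58*Z(-4) = -14*6 - 58*2 = -84 - 116 = -200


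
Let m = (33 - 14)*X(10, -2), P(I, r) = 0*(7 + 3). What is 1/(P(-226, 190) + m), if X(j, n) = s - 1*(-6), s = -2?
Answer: 1/76 ≈ 0.013158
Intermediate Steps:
P(I, r) = 0 (P(I, r) = 0*10 = 0)
X(j, n) = 4 (X(j, n) = -2 - 1*(-6) = -2 + 6 = 4)
m = 76 (m = (33 - 14)*4 = 19*4 = 76)
1/(P(-226, 190) + m) = 1/(0 + 76) = 1/76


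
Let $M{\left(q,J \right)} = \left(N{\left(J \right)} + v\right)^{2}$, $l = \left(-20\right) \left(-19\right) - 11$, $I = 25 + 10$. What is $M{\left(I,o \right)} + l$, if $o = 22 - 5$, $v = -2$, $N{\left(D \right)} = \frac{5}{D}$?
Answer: $\frac{107482}{289} \approx 371.91$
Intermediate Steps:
$I = 35$
$l = 369$ ($l = 380 - 11 = 369$)
$o = 17$ ($o = 22 - 5 = 17$)
$M{\left(q,J \right)} = \left(-2 + \frac{5}{J}\right)^{2}$ ($M{\left(q,J \right)} = \left(\frac{5}{J} - 2\right)^{2} = \left(-2 + \frac{5}{J}\right)^{2}$)
$M{\left(I,o \right)} + l = \frac{\left(-5 + 2 \cdot 17\right)^{2}}{289} + 369 = \frac{\left(-5 + 34\right)^{2}}{289} + 369 = \frac{29^{2}}{289} + 369 = \frac{1}{289} \cdot 841 + 369 = \frac{841}{289} + 369 = \frac{107482}{289}$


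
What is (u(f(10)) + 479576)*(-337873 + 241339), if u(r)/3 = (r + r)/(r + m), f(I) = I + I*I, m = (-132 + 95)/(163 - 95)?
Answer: -38286768568848/827 ≈ -4.6296e+10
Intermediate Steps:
m = -37/68 ≈ -0.54412
f(I) = I + I²
u(r) = 6*r/(-37/68 + r) (u(r) = 3*((r + r)/(r - 37/68)) = 3*((2*r)/(-37/68 + r)) = 3*(2*r/(-37/68 + r)) = 6*r/(-37/68 + r))
(u(f(10)) + 479576)*(-337873 + 241339) = (408*(10*(1 + 10))/(-37 + 68*(10*(1 + 10))) + 479576)*(-337873 + 241339) = (408*(10*11)/(-37 + 68*(10*11)) + 479576)*(-96534) = (408*110/(-37 + 68*110) + 479576)*(-96534) = (408*110/(-37 + 7480) + 479576)*(-96534) = (408*110/7443 + 479576)*(-96534) = (408*110*(1/7443) + 479576)*(-96534) = (14960/2481 + 479576)*(-96534) = (1189843016/2481)*(-96534) = -38286768568848/827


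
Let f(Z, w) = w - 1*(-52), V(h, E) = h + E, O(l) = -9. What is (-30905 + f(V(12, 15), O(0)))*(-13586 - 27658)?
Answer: 1272872328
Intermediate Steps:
V(h, E) = E + h
f(Z, w) = 52 + w (f(Z, w) = w + 52 = 52 + w)
(-30905 + f(V(12, 15), O(0)))*(-13586 - 27658) = (-30905 + (52 - 9))*(-13586 - 27658) = (-30905 + 43)*(-41244) = -30862*(-41244) = 1272872328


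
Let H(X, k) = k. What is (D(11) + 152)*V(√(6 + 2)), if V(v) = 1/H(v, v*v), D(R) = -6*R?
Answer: 43/4 ≈ 10.750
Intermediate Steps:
V(v) = v⁻² (V(v) = 1/(v*v) = 1/(v²) = v⁻²)
(D(11) + 152)*V(√(6 + 2)) = (-6*11 + 152)/(√(6 + 2))² = (-66 + 152)/(√8)² = 86/(2*√2)² = 86*(⅛) = 43/4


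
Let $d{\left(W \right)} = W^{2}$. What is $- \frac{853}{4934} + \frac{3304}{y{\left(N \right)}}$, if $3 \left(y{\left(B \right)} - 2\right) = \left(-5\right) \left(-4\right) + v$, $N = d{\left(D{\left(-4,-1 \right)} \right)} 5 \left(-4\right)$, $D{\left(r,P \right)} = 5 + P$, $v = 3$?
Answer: $\frac{48881071}{143086} \approx 341.62$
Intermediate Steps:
$N = -320$ ($N = \left(5 - 1\right)^{2} \cdot 5 \left(-4\right) = 4^{2} \cdot 5 \left(-4\right) = 16 \cdot 5 \left(-4\right) = 80 \left(-4\right) = -320$)
$y{\left(B \right)} = \frac{29}{3}$ ($y{\left(B \right)} = 2 + \frac{\left(-5\right) \left(-4\right) + 3}{3} = 2 + \frac{20 + 3}{3} = 2 + \frac{1}{3} \cdot 23 = 2 + \frac{23}{3} = \frac{29}{3}$)
$- \frac{853}{4934} + \frac{3304}{y{\left(N \right)}} = - \frac{853}{4934} + \frac{3304}{\frac{29}{3}} = \left(-853\right) \frac{1}{4934} + 3304 \cdot \frac{3}{29} = - \frac{853}{4934} + \frac{9912}{29} = \frac{48881071}{143086}$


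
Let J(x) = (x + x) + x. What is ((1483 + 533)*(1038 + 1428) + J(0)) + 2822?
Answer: 4974278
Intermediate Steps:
J(x) = 3*x (J(x) = 2*x + x = 3*x)
((1483 + 533)*(1038 + 1428) + J(0)) + 2822 = ((1483 + 533)*(1038 + 1428) + 3*0) + 2822 = (2016*2466 + 0) + 2822 = (4971456 + 0) + 2822 = 4971456 + 2822 = 4974278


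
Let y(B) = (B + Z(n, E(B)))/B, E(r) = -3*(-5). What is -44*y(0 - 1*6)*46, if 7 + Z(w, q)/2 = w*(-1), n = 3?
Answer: -26312/3 ≈ -8770.7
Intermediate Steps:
E(r) = 15
Z(w, q) = -14 - 2*w (Z(w, q) = -14 + 2*(w*(-1)) = -14 + 2*(-w) = -14 - 2*w)
y(B) = (-20 + B)/B (y(B) = (B + (-14 - 2*3))/B = (B + (-14 - 6))/B = (B - 20)/B = (-20 + B)/B)
-44*y(0 - 1*6)*46 = -44*(-20 + (0 - 1*6))/(0 - 1*6)*46 = -44*(-20 + (0 - 6))/(0 - 6)*46 = -44*(-20 - 6)/(-6)*46 = -(-22)*(-26)/3*46 = -44*13/3*46 = -572/3*46 = -26312/3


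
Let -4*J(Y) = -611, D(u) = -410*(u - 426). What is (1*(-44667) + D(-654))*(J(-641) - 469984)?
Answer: -748221300225/4 ≈ -1.8706e+11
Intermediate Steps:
D(u) = 174660 - 410*u (D(u) = -410*(-426 + u) = 174660 - 410*u)
J(Y) = 611/4 (J(Y) = -¼*(-611) = 611/4)
(1*(-44667) + D(-654))*(J(-641) - 469984) = (1*(-44667) + (174660 - 410*(-654)))*(611/4 - 469984) = (-44667 + (174660 + 268140))*(-1879325/4) = (-44667 + 442800)*(-1879325/4) = 398133*(-1879325/4) = -748221300225/4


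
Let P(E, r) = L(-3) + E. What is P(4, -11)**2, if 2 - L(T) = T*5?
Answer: 441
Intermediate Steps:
L(T) = 2 - 5*T (L(T) = 2 - T*5 = 2 - 5*T)
P(E, r) = 17 + E (P(E, r) = (2 - 5*(-3)) + E = (2 + 15) + E = 17 + E)
P(4, -11)**2 = (17 + 4)**2 = 21**2 = 441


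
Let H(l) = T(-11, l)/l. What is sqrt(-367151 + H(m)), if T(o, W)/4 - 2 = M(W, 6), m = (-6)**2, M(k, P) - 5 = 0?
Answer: 4*I*sqrt(206522)/3 ≈ 605.93*I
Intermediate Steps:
M(k, P) = 5 (M(k, P) = 5 + 0 = 5)
m = 36
T(o, W) = 28 (T(o, W) = 8 + 4*5 = 8 + 20 = 28)
H(l) = 28/l
sqrt(-367151 + H(m)) = sqrt(-367151 + 28/36) = sqrt(-367151 + 28*(1/36)) = sqrt(-367151 + 7/9) = sqrt(-3304352/9) = 4*I*sqrt(206522)/3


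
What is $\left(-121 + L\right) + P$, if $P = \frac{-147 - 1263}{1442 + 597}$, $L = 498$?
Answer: $\frac{767293}{2039} \approx 376.31$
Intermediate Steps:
$P = - \frac{1410}{2039} \approx -0.69151$
$\left(-121 + L\right) + P = \left(-121 + 498\right) - \frac{1410}{2039} = 377 - \frac{1410}{2039} = \frac{767293}{2039}$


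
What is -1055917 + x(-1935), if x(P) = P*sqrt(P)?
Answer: -1055917 - 5805*I*sqrt(215) ≈ -1.0559e+6 - 85118.0*I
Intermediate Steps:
x(P) = P**(3/2)
-1055917 + x(-1935) = -1055917 + (-1935)**(3/2) = -1055917 - 5805*I*sqrt(215)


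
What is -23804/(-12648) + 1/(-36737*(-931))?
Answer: 11972763527/6361599342 ≈ 1.8820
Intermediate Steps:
-23804/(-12648) + 1/(-36737*(-931)) = -23804*(-1/12648) - 1/36737*(-1/931) = 5951/3162 + 1/34202147 = 11972763527/6361599342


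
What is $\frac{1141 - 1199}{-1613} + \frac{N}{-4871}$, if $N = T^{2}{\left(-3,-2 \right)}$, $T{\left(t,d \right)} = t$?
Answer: $\frac{268001}{7856923} \approx 0.03411$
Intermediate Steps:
$N = 9$ ($N = \left(-3\right)^{2} = 9$)
$\frac{1141 - 1199}{-1613} + \frac{N}{-4871} = \frac{1141 - 1199}{-1613} + \frac{9}{-4871} = \left(1141 - 1199\right) \left(- \frac{1}{1613}\right) + 9 \left(- \frac{1}{4871}\right) = \left(-58\right) \left(- \frac{1}{1613}\right) - \frac{9}{4871} = \frac{58}{1613} - \frac{9}{4871} = \frac{268001}{7856923}$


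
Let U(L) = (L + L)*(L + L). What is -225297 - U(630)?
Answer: -1812897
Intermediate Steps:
U(L) = 4*L² (U(L) = (2*L)*(2*L) = 4*L²)
-225297 - U(630) = -225297 - 4*630² = -225297 - 4*396900 = -225297 - 1*1587600 = -225297 - 1587600 = -1812897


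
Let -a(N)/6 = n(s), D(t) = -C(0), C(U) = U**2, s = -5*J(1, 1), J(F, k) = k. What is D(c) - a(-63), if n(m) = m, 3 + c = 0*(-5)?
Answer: -30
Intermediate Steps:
c = -3 (c = -3 + 0*(-5) = -3 + 0 = -3)
s = -5 (s = -5*1 = -5)
D(t) = 0 (D(t) = -1*0**2 = -1*0 = 0)
a(N) = 30 (a(N) = -6*(-5) = 30)
D(c) - a(-63) = 0 - 1*30 = 0 - 30 = -30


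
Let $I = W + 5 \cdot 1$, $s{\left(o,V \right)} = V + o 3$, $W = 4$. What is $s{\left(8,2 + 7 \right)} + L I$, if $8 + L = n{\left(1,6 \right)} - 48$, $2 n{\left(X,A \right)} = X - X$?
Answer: $-471$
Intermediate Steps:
$n{\left(X,A \right)} = 0$ ($n{\left(X,A \right)} = \frac{X - X}{2} = \frac{1}{2} \cdot 0 = 0$)
$s{\left(o,V \right)} = V + 3 o$
$L = -56$ ($L = -8 + \left(0 - 48\right) = -8 - 48 = -56$)
$I = 9$ ($I = 4 + 5 \cdot 1 = 4 + 5 = 9$)
$s{\left(8,2 + 7 \right)} + L I = \left(\left(2 + 7\right) + 3 \cdot 8\right) - 504 = \left(9 + 24\right) - 504 = 33 - 504 = -471$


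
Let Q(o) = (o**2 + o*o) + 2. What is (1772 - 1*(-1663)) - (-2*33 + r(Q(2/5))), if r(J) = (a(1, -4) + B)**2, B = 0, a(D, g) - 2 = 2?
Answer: 3485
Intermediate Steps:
a(D, g) = 4 (a(D, g) = 2 + 2 = 4)
Q(o) = 2 + 2*o**2 (Q(o) = (o**2 + o**2) + 2 = 2*o**2 + 2 = 2 + 2*o**2)
r(J) = 16 (r(J) = (4 + 0)**2 = 4**2 = 16)
(1772 - 1*(-1663)) - (-2*33 + r(Q(2/5))) = (1772 - 1*(-1663)) - (-2*33 + 16) = (1772 + 1663) - (-66 + 16) = 3435 - 1*(-50) = 3435 + 50 = 3485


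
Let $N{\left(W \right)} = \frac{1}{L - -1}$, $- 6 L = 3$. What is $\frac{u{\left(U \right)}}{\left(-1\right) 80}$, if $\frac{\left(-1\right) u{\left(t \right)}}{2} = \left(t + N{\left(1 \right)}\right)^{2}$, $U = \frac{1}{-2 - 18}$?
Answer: $\frac{1521}{16000} \approx 0.095062$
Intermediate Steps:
$L = - \frac{1}{2}$ ($L = \left(- \frac{1}{6}\right) 3 = - \frac{1}{2} \approx -0.5$)
$N{\left(W \right)} = 2$ ($N{\left(W \right)} = \frac{1}{- \frac{1}{2} - -1} = \frac{1}{- \frac{1}{2} + 1} = \frac{1}{\frac{1}{2}} = 2$)
$U = - \frac{1}{20}$ ($U = \frac{1}{-20} = - \frac{1}{20} \approx -0.05$)
$u{\left(t \right)} = - 2 \left(2 + t\right)^{2}$ ($u{\left(t \right)} = - 2 \left(t + 2\right)^{2} = - 2 \left(2 + t\right)^{2}$)
$\frac{u{\left(U \right)}}{\left(-1\right) 80} = \frac{\left(-2\right) \left(2 - \frac{1}{20}\right)^{2}}{\left(-1\right) 80} = \frac{\left(-2\right) \left(\frac{39}{20}\right)^{2}}{-80} = \left(-2\right) \frac{1521}{400} \left(- \frac{1}{80}\right) = \left(- \frac{1521}{200}\right) \left(- \frac{1}{80}\right) = \frac{1521}{16000}$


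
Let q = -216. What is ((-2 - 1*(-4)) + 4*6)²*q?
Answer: -146016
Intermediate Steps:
((-2 - 1*(-4)) + 4*6)²*q = ((-2 - 1*(-4)) + 4*6)²*(-216) = ((-2 + 4) + 24)²*(-216) = (2 + 24)²*(-216) = 26²*(-216) = 676*(-216) = -146016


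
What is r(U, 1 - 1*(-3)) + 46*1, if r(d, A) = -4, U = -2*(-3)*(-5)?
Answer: 42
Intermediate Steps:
U = -30 (U = 6*(-5) = -30)
r(U, 1 - 1*(-3)) + 46*1 = -4 + 46*1 = -4 + 46 = 42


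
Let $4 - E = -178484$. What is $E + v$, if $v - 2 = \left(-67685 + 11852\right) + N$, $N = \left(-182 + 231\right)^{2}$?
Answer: $125058$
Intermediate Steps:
$E = 178488$ ($E = 4 - -178484 = 4 + 178484 = 178488$)
$N = 2401$ ($N = 49^{2} = 2401$)
$v = -53430$ ($v = 2 + \left(\left(-67685 + 11852\right) + 2401\right) = 2 + \left(-55833 + 2401\right) = 2 - 53432 = -53430$)
$E + v = 178488 - 53430 = 125058$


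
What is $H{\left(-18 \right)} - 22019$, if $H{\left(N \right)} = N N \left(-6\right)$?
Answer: $-23963$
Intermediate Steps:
$H{\left(N \right)} = - 6 N^{2}$ ($H{\left(N \right)} = N^{2} \left(-6\right) = - 6 N^{2}$)
$H{\left(-18 \right)} - 22019 = - 6 \left(-18\right)^{2} - 22019 = \left(-6\right) 324 - 22019 = -1944 - 22019 = -23963$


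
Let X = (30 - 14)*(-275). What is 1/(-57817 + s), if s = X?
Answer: -1/62217 ≈ -1.6073e-5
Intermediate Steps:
X = -4400 (X = 16*(-275) = -4400)
s = -4400
1/(-57817 + s) = 1/(-57817 - 4400) = 1/(-62217) = -1/62217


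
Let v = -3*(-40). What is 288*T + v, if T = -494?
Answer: -142152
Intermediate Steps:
v = 120
288*T + v = 288*(-494) + 120 = -142272 + 120 = -142152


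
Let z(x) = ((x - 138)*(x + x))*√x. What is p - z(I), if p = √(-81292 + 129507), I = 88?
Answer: √48215 + 17600*√22 ≈ 82771.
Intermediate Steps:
p = √48215 ≈ 219.58
z(x) = 2*x^(3/2)*(-138 + x) (z(x) = ((-138 + x)*(2*x))*√x = (2*x*(-138 + x))*√x = 2*x^(3/2)*(-138 + x))
p - z(I) = √48215 - 2*88^(3/2)*(-138 + 88) = √48215 - 2*176*√22*(-50) = √48215 - (-17600)*√22 = √48215 + 17600*√22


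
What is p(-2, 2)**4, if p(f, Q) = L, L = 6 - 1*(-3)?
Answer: 6561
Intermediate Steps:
L = 9 (L = 6 + 3 = 9)
p(f, Q) = 9
p(-2, 2)**4 = 9**4 = 6561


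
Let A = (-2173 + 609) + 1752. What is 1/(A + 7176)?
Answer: 1/7364 ≈ 0.00013580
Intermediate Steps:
A = 188 (A = -1564 + 1752 = 188)
1/(A + 7176) = 1/(188 + 7176) = 1/7364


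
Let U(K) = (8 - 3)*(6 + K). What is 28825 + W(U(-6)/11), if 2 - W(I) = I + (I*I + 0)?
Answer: 28827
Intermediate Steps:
U(K) = 30 + 5*K (U(K) = 5*(6 + K) = 30 + 5*K)
W(I) = 2 - I - I² (W(I) = 2 - (I + (I*I + 0)) = 2 - (I + (I² + 0)) = 2 - (I + I²) = 2 + (-I - I²) = 2 - I - I²)
28825 + W(U(-6)/11) = 28825 + (2 - (30 + 5*(-6))/11 - ((30 + 5*(-6))/11)²) = 28825 + (2 - (30 - 30)/11 - ((30 - 30)*(1/11))²) = 28825 + (2 - 0/11 - (0*(1/11))²) = 28825 + (2 - 1*0 - 1*0²) = 28825 + (2 + 0 - 1*0) = 28825 + (2 + 0 + 0) = 28825 + 2 = 28827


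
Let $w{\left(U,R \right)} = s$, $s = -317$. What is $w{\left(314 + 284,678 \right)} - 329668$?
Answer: $-329985$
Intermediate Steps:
$w{\left(U,R \right)} = -317$
$w{\left(314 + 284,678 \right)} - 329668 = -317 - 329668 = -329985$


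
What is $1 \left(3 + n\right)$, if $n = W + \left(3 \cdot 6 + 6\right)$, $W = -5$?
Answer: $22$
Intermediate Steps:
$n = 19$ ($n = -5 + \left(3 \cdot 6 + 6\right) = -5 + \left(18 + 6\right) = -5 + 24 = 19$)
$1 \left(3 + n\right) = 1 \left(3 + 19\right) = 1 \cdot 22 = 22$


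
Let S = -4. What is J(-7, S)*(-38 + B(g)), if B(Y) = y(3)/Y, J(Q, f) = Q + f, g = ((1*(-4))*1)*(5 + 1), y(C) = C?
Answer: 3355/8 ≈ 419.38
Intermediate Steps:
g = -24 (g = -4*1*6 = -4*6 = -24)
B(Y) = 3/Y
J(-7, S)*(-38 + B(g)) = (-7 - 4)*(-38 + 3/(-24)) = -11*(-38 + 3*(-1/24)) = -11*(-38 - 1/8) = -11*(-305/8) = 3355/8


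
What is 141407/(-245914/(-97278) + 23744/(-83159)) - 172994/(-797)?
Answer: 457420296788009297/7228867107359 ≈ 63277.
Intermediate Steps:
141407/(-245914/(-97278) + 23744/(-83159)) - 172994/(-797) = 141407/(-245914*(-1/97278) + 23744*(-1/83159)) - 172994*(-1/797) = 141407/(122957/48639 - 23744/83159) + 172994/797 = 141407/(9070096747/4044770601) + 172994/797 = 141407*(4044770601/9070096747) + 172994/797 = 571958876375607/9070096747 + 172994/797 = 457420296788009297/7228867107359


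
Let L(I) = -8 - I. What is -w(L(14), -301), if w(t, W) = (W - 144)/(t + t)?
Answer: -445/44 ≈ -10.114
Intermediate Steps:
w(t, W) = (-144 + W)/(2*t) (w(t, W) = (-144 + W)/((2*t)) = (-144 + W)*(1/(2*t)) = (-144 + W)/(2*t))
-w(L(14), -301) = -(-144 - 301)/(2*(-8 - 1*14)) = -(-445)/(2*(-8 - 14)) = -(-445)/(2*(-22)) = -(-1)*(-445)/(2*22) = -1*445/44 = -445/44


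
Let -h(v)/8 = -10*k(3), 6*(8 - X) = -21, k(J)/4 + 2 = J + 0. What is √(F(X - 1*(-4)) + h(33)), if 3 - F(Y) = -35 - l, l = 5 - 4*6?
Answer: √339 ≈ 18.412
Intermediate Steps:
l = -19 (l = 5 - 24 = -19)
k(J) = -8 + 4*J (k(J) = -8 + 4*(J + 0) = -8 + 4*J)
X = 23/2 (X = 8 - ⅙*(-21) = 8 + 7/2 = 23/2 ≈ 11.500)
F(Y) = 19 (F(Y) = 3 - (-35 - 1*(-19)) = 3 - (-35 + 19) = 3 - 1*(-16) = 3 + 16 = 19)
h(v) = 320 (h(v) = -(-80)*(-8 + 4*3) = -(-80)*(-8 + 12) = -(-80)*4 = -8*(-40) = 320)
√(F(X - 1*(-4)) + h(33)) = √(19 + 320) = √339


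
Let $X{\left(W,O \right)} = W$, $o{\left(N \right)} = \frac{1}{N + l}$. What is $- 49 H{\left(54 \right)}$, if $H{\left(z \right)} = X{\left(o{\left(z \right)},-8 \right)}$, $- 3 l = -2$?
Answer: $- \frac{147}{164} \approx -0.89634$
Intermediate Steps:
$l = \frac{2}{3}$ ($l = \left(- \frac{1}{3}\right) \left(-2\right) = \frac{2}{3} \approx 0.66667$)
$o{\left(N \right)} = \frac{1}{\frac{2}{3} + N}$ ($o{\left(N \right)} = \frac{1}{N + \frac{2}{3}} = \frac{1}{\frac{2}{3} + N}$)
$H{\left(z \right)} = \frac{3}{2 + 3 z}$
$- 49 H{\left(54 \right)} = - 49 \frac{3}{2 + 3 \cdot 54} = - 49 \frac{3}{2 + 162} = - 49 \cdot \frac{3}{164} = - 49 \cdot 3 \cdot \frac{1}{164} = \left(-49\right) \frac{3}{164} = - \frac{147}{164}$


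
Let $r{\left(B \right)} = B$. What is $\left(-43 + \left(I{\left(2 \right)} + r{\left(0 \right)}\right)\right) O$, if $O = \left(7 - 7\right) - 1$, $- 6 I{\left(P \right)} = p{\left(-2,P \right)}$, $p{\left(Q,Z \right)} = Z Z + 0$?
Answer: $\frac{131}{3} \approx 43.667$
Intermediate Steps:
$p{\left(Q,Z \right)} = Z^{2}$ ($p{\left(Q,Z \right)} = Z^{2} + 0 = Z^{2}$)
$I{\left(P \right)} = - \frac{P^{2}}{6}$
$O = -1$ ($O = 0 - 1 = -1$)
$\left(-43 + \left(I{\left(2 \right)} + r{\left(0 \right)}\right)\right) O = \left(-43 + \left(- \frac{2^{2}}{6} + 0\right)\right) \left(-1\right) = \left(-43 + \left(\left(- \frac{1}{6}\right) 4 + 0\right)\right) \left(-1\right) = \left(-43 + \left(- \frac{2}{3} + 0\right)\right) \left(-1\right) = \left(-43 - \frac{2}{3}\right) \left(-1\right) = \left(- \frac{131}{3}\right) \left(-1\right) = \frac{131}{3}$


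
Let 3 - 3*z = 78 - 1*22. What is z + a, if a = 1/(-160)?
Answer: -8483/480 ≈ -17.673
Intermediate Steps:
z = -53/3 (z = 1 - (78 - 1*22)/3 = 1 - (78 - 22)/3 = 1 - ⅓*56 = 1 - 56/3 = -53/3 ≈ -17.667)
a = -1/160 ≈ -0.0062500
z + a = -53/3 - 1/160 = -8483/480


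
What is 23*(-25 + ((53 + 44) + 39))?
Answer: 2553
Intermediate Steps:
23*(-25 + ((53 + 44) + 39)) = 23*(-25 + (97 + 39)) = 23*(-25 + 136) = 23*111 = 2553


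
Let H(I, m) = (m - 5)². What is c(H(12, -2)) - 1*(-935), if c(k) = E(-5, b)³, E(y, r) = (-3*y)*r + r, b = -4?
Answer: -261209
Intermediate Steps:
E(y, r) = r - 3*r*y (E(y, r) = -3*r*y + r = r - 3*r*y)
H(I, m) = (-5 + m)²
c(k) = -262144 (c(k) = (-4*(1 - 3*(-5)))³ = (-4*(1 + 15))³ = (-4*16)³ = (-64)³ = -262144)
c(H(12, -2)) - 1*(-935) = -262144 - 1*(-935) = -262144 + 935 = -261209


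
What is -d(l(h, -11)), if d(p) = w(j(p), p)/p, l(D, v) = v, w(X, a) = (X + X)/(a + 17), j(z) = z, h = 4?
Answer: -⅓ ≈ -0.33333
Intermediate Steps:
w(X, a) = 2*X/(17 + a) (w(X, a) = (2*X)/(17 + a) = 2*X/(17 + a))
d(p) = 2/(17 + p) (d(p) = (2*p/(17 + p))/p = 2/(17 + p))
-d(l(h, -11)) = -2/(17 - 11) = -2/6 = -1*⅓ = -⅓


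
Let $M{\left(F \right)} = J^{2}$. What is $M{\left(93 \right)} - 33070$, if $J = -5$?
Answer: $-33045$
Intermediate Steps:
$M{\left(F \right)} = 25$ ($M{\left(F \right)} = \left(-5\right)^{2} = 25$)
$M{\left(93 \right)} - 33070 = 25 - 33070 = -33045$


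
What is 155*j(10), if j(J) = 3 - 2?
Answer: 155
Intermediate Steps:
j(J) = 1
155*j(10) = 155*1 = 155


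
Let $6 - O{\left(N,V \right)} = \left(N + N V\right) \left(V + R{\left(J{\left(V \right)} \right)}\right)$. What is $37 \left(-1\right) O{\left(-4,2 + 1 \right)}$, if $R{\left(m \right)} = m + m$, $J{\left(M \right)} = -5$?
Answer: $3922$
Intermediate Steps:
$R{\left(m \right)} = 2 m$
$O{\left(N,V \right)} = 6 - \left(-10 + V\right) \left(N + N V\right)$ ($O{\left(N,V \right)} = 6 - \left(N + N V\right) \left(V + 2 \left(-5\right)\right) = 6 - \left(N + N V\right) \left(V - 10\right) = 6 - \left(N + N V\right) \left(-10 + V\right) = 6 - \left(-10 + V\right) \left(N + N V\right)$)
$37 \left(-1\right) O{\left(-4,2 + 1 \right)} = 37 \left(-1\right) \left(6 + 10 \left(-4\right) - - 4 \left(2 + 1\right)^{2} + 9 \left(-4\right) \left(2 + 1\right)\right) = - 37 \left(6 - 40 - - 4 \cdot 3^{2} + 9 \left(-4\right) 3\right) = - 37 \left(6 - 40 - \left(-4\right) 9 - 108\right) = - 37 \left(6 - 40 + 36 - 108\right) = \left(-37\right) \left(-106\right) = 3922$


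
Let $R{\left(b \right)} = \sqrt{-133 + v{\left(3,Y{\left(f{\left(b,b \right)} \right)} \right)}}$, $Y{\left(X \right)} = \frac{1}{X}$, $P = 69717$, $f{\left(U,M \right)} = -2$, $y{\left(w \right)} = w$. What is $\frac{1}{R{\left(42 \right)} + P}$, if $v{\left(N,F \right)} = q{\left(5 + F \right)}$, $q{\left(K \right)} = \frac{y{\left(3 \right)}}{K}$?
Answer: $\frac{209151}{14581380664} - \frac{i \sqrt{1191}}{14581380664} \approx 1.4344 \cdot 10^{-5} - 2.3668 \cdot 10^{-9} i$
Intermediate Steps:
$q{\left(K \right)} = \frac{3}{K}$
$v{\left(N,F \right)} = \frac{3}{5 + F}$
$R{\left(b \right)} = \frac{i \sqrt{1191}}{3}$ ($R{\left(b \right)} = \sqrt{-133 + \frac{3}{5 + \frac{1}{-2}}} = \sqrt{-133 + \frac{3}{5 - \frac{1}{2}}} = \sqrt{-133 + \frac{3}{\frac{9}{2}}} = \sqrt{-133 + 3 \cdot \frac{2}{9}} = \sqrt{-133 + \frac{2}{3}} = \sqrt{- \frac{397}{3}} = \frac{i \sqrt{1191}}{3}$)
$\frac{1}{R{\left(42 \right)} + P} = \frac{1}{\frac{i \sqrt{1191}}{3} + 69717} = \frac{1}{69717 + \frac{i \sqrt{1191}}{3}}$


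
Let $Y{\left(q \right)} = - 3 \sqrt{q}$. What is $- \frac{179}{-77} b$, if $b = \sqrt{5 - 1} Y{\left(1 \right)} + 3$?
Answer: $- \frac{537}{77} \approx -6.974$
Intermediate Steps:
$b = -3$ ($b = \sqrt{5 - 1} \left(- 3 \sqrt{1}\right) + 3 = \sqrt{4} \left(\left(-3\right) 1\right) + 3 = 2 \left(-3\right) + 3 = -6 + 3 = -3$)
$- \frac{179}{-77} b = - \frac{179}{-77} \left(-3\right) = \left(-179\right) \left(- \frac{1}{77}\right) \left(-3\right) = \frac{179}{77} \left(-3\right) = - \frac{537}{77}$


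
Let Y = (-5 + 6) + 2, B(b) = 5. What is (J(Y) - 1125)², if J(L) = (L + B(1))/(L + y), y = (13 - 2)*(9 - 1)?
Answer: 10479002689/8281 ≈ 1.2654e+6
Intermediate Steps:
y = 88 (y = 11*8 = 88)
Y = 3 (Y = 1 + 2 = 3)
J(L) = (5 + L)/(88 + L) (J(L) = (L + 5)/(L + 88) = (5 + L)/(88 + L))
(J(Y) - 1125)² = ((5 + 3)/(88 + 3) - 1125)² = (8/91 - 1125)² = (-102367/91)² = 10479002689/8281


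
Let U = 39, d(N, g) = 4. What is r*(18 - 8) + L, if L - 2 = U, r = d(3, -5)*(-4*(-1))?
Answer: 201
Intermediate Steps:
r = 16 (r = 4*(-4*(-1)) = 4*4 = 16)
L = 41 (L = 2 + 39 = 41)
r*(18 - 8) + L = 16*(18 - 8) + 41 = 16*10 + 41 = 160 + 41 = 201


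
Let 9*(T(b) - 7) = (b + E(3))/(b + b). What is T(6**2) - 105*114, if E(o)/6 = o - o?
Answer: -215333/18 ≈ -11963.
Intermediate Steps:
E(o) = 0 (E(o) = 6*(o - o) = 6*0 = 0)
T(b) = 127/18 (T(b) = 7 + ((b + 0)/(b + b))/9 = 7 + (b/((2*b)))/9 = 7 + (b*(1/(2*b)))/9 = 7 + (1/9)*(1/2) = 7 + 1/18 = 127/18)
T(6**2) - 105*114 = 127/18 - 105*114 = 127/18 - 11970 = -215333/18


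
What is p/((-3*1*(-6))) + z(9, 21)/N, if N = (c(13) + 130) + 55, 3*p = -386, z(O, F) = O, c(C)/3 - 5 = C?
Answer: -45884/6453 ≈ -7.1105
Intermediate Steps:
c(C) = 15 + 3*C
p = -386/3 (p = (1/3)*(-386) = -386/3 ≈ -128.67)
N = 239 (N = ((15 + 3*13) + 130) + 55 = ((15 + 39) + 130) + 55 = (54 + 130) + 55 = 184 + 55 = 239)
p/((-3*1*(-6))) + z(9, 21)/N = -386/(3*(-3*1*(-6))) + 9/239 = -386/(3*((-3*(-6)))) + 9*(1/239) = -386/3/18 + 9/239 = -386/3*1/18 + 9/239 = -193/27 + 9/239 = -45884/6453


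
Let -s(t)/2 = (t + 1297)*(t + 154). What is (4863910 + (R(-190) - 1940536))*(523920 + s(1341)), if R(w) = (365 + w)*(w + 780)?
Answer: -22287151148800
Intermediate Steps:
s(t) = -2*(154 + t)*(1297 + t) (s(t) = -2*(t + 1297)*(t + 154) = -2*(1297 + t)*(154 + t) = -2*(154 + t)*(1297 + t))
R(w) = (365 + w)*(780 + w)
(4863910 + (R(-190) - 1940536))*(523920 + s(1341)) = (4863910 + ((284700 + (-190)² + 1145*(-190)) - 1940536))*(523920 + (-399476 - 2902*1341 - 2*1341²)) = (4863910 + ((284700 + 36100 - 217550) - 1940536))*(523920 + (-399476 - 3891582 - 2*1798281)) = (4863910 + (103250 - 1940536))*(523920 + (-399476 - 3891582 - 3596562)) = (4863910 - 1837286)*(523920 - 7887620) = 3026624*(-7363700) = -22287151148800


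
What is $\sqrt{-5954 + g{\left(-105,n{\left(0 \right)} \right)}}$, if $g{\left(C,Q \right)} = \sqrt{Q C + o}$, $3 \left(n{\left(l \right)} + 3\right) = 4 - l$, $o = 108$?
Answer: $\sqrt{-5954 + \sqrt{283}} \approx 77.053 i$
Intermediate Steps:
$n{\left(l \right)} = - \frac{5}{3} - \frac{l}{3}$ ($n{\left(l \right)} = -3 + \frac{4 - l}{3} = -3 - \left(- \frac{4}{3} + \frac{l}{3}\right) = - \frac{5}{3} - \frac{l}{3}$)
$g{\left(C,Q \right)} = \sqrt{108 + C Q}$ ($g{\left(C,Q \right)} = \sqrt{Q C + 108} = \sqrt{C Q + 108} = \sqrt{108 + C Q}$)
$\sqrt{-5954 + g{\left(-105,n{\left(0 \right)} \right)}} = \sqrt{-5954 + \sqrt{108 - 105 \left(- \frac{5}{3} - 0\right)}} = \sqrt{-5954 + \sqrt{108 - 105 \left(- \frac{5}{3} + 0\right)}} = \sqrt{-5954 + \sqrt{108 - -175}} = \sqrt{-5954 + \sqrt{108 + 175}} = \sqrt{-5954 + \sqrt{283}}$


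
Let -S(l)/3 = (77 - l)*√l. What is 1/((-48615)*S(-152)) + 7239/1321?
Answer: 7239/1321 - I*√38/2538286380 ≈ 5.4799 - 2.4286e-9*I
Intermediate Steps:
S(l) = -3*√l*(77 - l) (S(l) = -3*(77 - l)*√l = -3*√l*(77 - l))
1/((-48615)*S(-152)) + 7239/1321 = 1/((-48615)*((3*√(-152)*(-77 - 152)))) + 7239/1321 = -I*√38/52212/48615 + 7239*(1/1321) = -I*√38/52212/48615 + 7239/1321 = -I*√38/2538286380 + 7239/1321 = 7239/1321 - I*√38/2538286380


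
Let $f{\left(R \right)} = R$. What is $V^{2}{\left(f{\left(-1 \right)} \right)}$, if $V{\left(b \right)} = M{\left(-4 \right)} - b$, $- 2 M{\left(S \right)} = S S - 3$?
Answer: $\frac{121}{4} \approx 30.25$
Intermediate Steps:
$M{\left(S \right)} = \frac{3}{2} - \frac{S^{2}}{2}$ ($M{\left(S \right)} = - \frac{S S - 3}{2} = - \frac{S^{2} - 3}{2} = - \frac{-3 + S^{2}}{2} = \frac{3}{2} - \frac{S^{2}}{2}$)
$V{\left(b \right)} = - \frac{13}{2} - b$ ($V{\left(b \right)} = \left(\frac{3}{2} - \frac{\left(-4\right)^{2}}{2}\right) - b = \left(\frac{3}{2} - 8\right) - b = - \frac{13}{2} - b$)
$V^{2}{\left(f{\left(-1 \right)} \right)} = \left(- \frac{13}{2} - -1\right)^{2} = \left(- \frac{13}{2} + 1\right)^{2} = \left(- \frac{11}{2}\right)^{2} = \frac{121}{4}$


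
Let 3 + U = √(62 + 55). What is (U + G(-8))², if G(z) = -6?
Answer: 198 - 54*√13 ≈ 3.3002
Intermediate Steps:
U = -3 + 3*√13 (U = -3 + √(62 + 55) = -3 + √117 = -3 + 3*√13 ≈ 7.8167)
(U + G(-8))² = ((-3 + 3*√13) - 6)² = (-9 + 3*√13)²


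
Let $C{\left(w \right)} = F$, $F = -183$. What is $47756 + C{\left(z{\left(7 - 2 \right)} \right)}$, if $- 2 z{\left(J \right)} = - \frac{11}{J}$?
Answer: $47573$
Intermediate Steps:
$z{\left(J \right)} = \frac{11}{2 J}$ ($z{\left(J \right)} = - \frac{\left(-11\right) \frac{1}{J}}{2} = \frac{11}{2 J}$)
$C{\left(w \right)} = -183$
$47756 + C{\left(z{\left(7 - 2 \right)} \right)} = 47756 - 183 = 47573$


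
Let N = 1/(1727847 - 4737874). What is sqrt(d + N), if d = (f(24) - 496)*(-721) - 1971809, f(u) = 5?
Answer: I*sqrt(14657674617869304769)/3010027 ≈ 1271.9*I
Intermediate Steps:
N = -1/3010027 (N = 1/(-3010027) = -1/3010027 ≈ -3.3222e-7)
d = -1617798 (d = (5 - 496)*(-721) - 1971809 = -491*(-721) - 1971809 = 354011 - 1971809 = -1617798)
sqrt(d + N) = sqrt(-1617798 - 1/3010027) = sqrt(-4869615660547/3010027) = I*sqrt(14657674617869304769)/3010027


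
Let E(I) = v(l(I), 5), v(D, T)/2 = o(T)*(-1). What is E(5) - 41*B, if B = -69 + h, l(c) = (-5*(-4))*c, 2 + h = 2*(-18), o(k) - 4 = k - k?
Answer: 4379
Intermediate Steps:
o(k) = 4 (o(k) = 4 + (k - k) = 4 + 0 = 4)
h = -38 (h = -2 + 2*(-18) = -2 - 36 = -38)
l(c) = 20*c
B = -107 (B = -69 - 38 = -107)
v(D, T) = -8 (v(D, T) = 2*(4*(-1)) = 2*(-4) = -8)
E(I) = -8
E(5) - 41*B = -8 - 41*(-107) = -8 + 4387 = 4379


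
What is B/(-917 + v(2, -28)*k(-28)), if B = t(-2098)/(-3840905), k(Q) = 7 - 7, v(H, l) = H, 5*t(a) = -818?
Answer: -818/17610549425 ≈ -4.6449e-8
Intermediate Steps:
t(a) = -818/5 (t(a) = (⅕)*(-818) = -818/5)
k(Q) = 0
B = 818/19204525 (B = -818/5/(-3840905) = -818/5*(-1/3840905) = 818/19204525 ≈ 4.2594e-5)
B/(-917 + v(2, -28)*k(-28)) = 818/(19204525*(-917 + 2*0)) = 818/(19204525*(-917 + 0)) = (818/19204525)/(-917) = (818/19204525)*(-1/917) = -818/17610549425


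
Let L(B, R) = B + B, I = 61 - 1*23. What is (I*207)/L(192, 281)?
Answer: 1311/64 ≈ 20.484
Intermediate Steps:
I = 38 (I = 61 - 23 = 38)
L(B, R) = 2*B
(I*207)/L(192, 281) = (38*207)/((2*192)) = 7866/384 = 7866*(1/384) = 1311/64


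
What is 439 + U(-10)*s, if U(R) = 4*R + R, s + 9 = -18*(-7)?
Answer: -5411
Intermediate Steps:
s = 117 (s = -9 - 18*(-7) = -9 + 126 = 117)
U(R) = 5*R
439 + U(-10)*s = 439 + (5*(-10))*117 = 439 - 50*117 = 439 - 5850 = -5411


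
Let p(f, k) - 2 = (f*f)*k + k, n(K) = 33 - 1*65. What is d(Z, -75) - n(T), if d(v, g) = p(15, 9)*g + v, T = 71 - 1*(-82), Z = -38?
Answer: -152706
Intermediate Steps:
T = 153 (T = 71 + 82 = 153)
n(K) = -32 (n(K) = 33 - 65 = -32)
p(f, k) = 2 + k + k*f**2 (p(f, k) = 2 + ((f*f)*k + k) = 2 + (f**2*k + k) = 2 + (k*f**2 + k) = 2 + (k + k*f**2) = 2 + k + k*f**2)
d(v, g) = v + 2036*g (d(v, g) = (2 + 9 + 9*15**2)*g + v = (2 + 9 + 9*225)*g + v = (2 + 9 + 2025)*g + v = 2036*g + v = v + 2036*g)
d(Z, -75) - n(T) = (-38 + 2036*(-75)) - 1*(-32) = (-38 - 152700) + 32 = -152738 + 32 = -152706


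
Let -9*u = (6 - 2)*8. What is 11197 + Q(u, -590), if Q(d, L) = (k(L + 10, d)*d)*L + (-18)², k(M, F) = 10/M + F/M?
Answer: 931313/81 ≈ 11498.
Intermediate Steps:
u = -32/9 (u = -(6 - 2)*8/9 = -4*8/9 = -⅑*32 = -32/9 ≈ -3.5556)
Q(d, L) = 324 + L*d*(10 + d)/(10 + L) (Q(d, L) = (((10 + d)/(L + 10))*d)*L + (-18)² = (((10 + d)/(10 + L))*d)*L + 324 = (d*(10 + d)/(10 + L))*L + 324 = L*d*(10 + d)/(10 + L) + 324 = 324 + L*d*(10 + d)/(10 + L))
11197 + Q(u, -590) = 11197 + (3240 + 324*(-590) - 590*(-32/9)*(10 - 32/9))/(10 - 590) = 11197 + (3240 - 191160 - 590*(-32/9)*58/9)/(-580) = 11197 - (3240 - 191160 + 1095040/81)/580 = 11197 - 1/580*(-14126480/81) = 11197 + 24356/81 = 931313/81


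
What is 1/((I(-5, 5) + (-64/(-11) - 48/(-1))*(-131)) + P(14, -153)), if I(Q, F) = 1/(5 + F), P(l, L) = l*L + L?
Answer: -110/1027959 ≈ -0.00010701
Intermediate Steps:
P(l, L) = L + L*l (P(l, L) = L*l + L = L + L*l)
1/((I(-5, 5) + (-64/(-11) - 48/(-1))*(-131)) + P(14, -153)) = 1/((1/(5 + 5) + (-64/(-11) - 48/(-1))*(-131)) - 153*(1 + 14)) = 1/((1/10 + (-64*(-1/11) - 48*(-1))*(-131)) - 153*15) = 1/((⅒ + (64/11 + 48)*(-131)) - 2295) = 1/((⅒ + (592/11)*(-131)) - 2295) = 1/((⅒ - 77552/11) - 2295) = 1/(-775509/110 - 2295) = 1/(-1027959/110) = -110/1027959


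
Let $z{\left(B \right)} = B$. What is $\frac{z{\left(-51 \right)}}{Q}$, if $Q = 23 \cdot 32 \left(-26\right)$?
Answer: $\frac{51}{19136} \approx 0.0026651$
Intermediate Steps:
$Q = -19136$ ($Q = 736 \left(-26\right) = -19136$)
$\frac{z{\left(-51 \right)}}{Q} = - \frac{51}{-19136} = \left(-51\right) \left(- \frac{1}{19136}\right) = \frac{51}{19136}$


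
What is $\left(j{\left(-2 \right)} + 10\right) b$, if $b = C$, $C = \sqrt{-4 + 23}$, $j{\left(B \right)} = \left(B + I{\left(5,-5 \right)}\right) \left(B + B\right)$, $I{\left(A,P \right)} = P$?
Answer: $38 \sqrt{19} \approx 165.64$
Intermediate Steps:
$j{\left(B \right)} = 2 B \left(-5 + B\right)$ ($j{\left(B \right)} = \left(B - 5\right) \left(B + B\right) = \left(-5 + B\right) 2 B = 2 B \left(-5 + B\right)$)
$C = \sqrt{19} \approx 4.3589$
$b = \sqrt{19} \approx 4.3589$
$\left(j{\left(-2 \right)} + 10\right) b = \left(2 \left(-2\right) \left(-5 - 2\right) + 10\right) \sqrt{19} = \left(2 \left(-2\right) \left(-7\right) + 10\right) \sqrt{19} = \left(28 + 10\right) \sqrt{19} = 38 \sqrt{19}$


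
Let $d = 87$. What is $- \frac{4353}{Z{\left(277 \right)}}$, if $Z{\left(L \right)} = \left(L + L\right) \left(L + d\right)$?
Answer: $- \frac{4353}{201656} \approx -0.021586$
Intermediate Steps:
$Z{\left(L \right)} = 2 L \left(87 + L\right)$ ($Z{\left(L \right)} = \left(L + L\right) \left(L + 87\right) = 2 L \left(87 + L\right)$)
$- \frac{4353}{Z{\left(277 \right)}} = - \frac{4353}{2 \cdot 277 \left(87 + 277\right)} = - \frac{4353}{2 \cdot 277 \cdot 364} = - \frac{4353}{201656}$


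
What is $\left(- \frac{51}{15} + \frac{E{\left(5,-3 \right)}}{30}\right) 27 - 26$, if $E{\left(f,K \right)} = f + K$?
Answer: $-116$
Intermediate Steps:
$E{\left(f,K \right)} = K + f$
$\left(- \frac{51}{15} + \frac{E{\left(5,-3 \right)}}{30}\right) 27 - 26 = \left(- \frac{51}{15} + \frac{-3 + 5}{30}\right) 27 - 26 = \left(\left(-51\right) \frac{1}{15} + 2 \cdot \frac{1}{30}\right) 27 - 26 = \left(- \frac{17}{5} + \frac{1}{15}\right) 27 - 26 = \left(- \frac{10}{3}\right) 27 - 26 = -90 - 26 = -116$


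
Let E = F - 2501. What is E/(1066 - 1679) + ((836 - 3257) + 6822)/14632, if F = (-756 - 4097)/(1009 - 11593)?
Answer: 25987514299/5933268684 ≈ 4.3800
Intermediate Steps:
F = 4853/10584 (F = -4853/(-10584) = -4853*(-1/10584) = 4853/10584 ≈ 0.45852)
E = -26465731/10584 (E = 4853/10584 - 2501 = -26465731/10584 ≈ -2500.5)
E/(1066 - 1679) + ((836 - 3257) + 6822)/14632 = -26465731/(10584*(1066 - 1679)) + ((836 - 3257) + 6822)/14632 = -26465731/10584/(-613) + (-2421 + 6822)*(1/14632) = -26465731/10584*(-1/613) + 4401*(1/14632) = 26465731/6487992 + 4401/14632 = 25987514299/5933268684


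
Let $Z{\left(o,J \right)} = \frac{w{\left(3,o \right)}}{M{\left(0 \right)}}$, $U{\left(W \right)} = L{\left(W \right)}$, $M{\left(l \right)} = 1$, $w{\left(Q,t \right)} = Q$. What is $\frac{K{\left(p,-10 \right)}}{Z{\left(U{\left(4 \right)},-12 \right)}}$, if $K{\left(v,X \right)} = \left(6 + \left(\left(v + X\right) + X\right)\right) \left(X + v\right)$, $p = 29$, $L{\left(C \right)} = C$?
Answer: $95$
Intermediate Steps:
$U{\left(W \right)} = W$
$Z{\left(o,J \right)} = 3$ ($Z{\left(o,J \right)} = \frac{3}{1} = 3 \cdot 1 = 3$)
$K{\left(v,X \right)} = \left(X + v\right) \left(6 + v + 2 X\right)$ ($K{\left(v,X \right)} = \left(6 + \left(\left(X + v\right) + X\right)\right) \left(X + v\right) = \left(6 + \left(v + 2 X\right)\right) \left(X + v\right) = \left(6 + v + 2 X\right) \left(X + v\right) = \left(X + v\right) \left(6 + v + 2 X\right)$)
$\frac{K{\left(p,-10 \right)}}{Z{\left(U{\left(4 \right)},-12 \right)}} = \frac{29^{2} + 2 \left(-10\right)^{2} + 6 \left(-10\right) + 6 \cdot 29 + 3 \left(-10\right) 29}{3} = \left(841 + 2 \cdot 100 - 60 + 174 - 870\right) \frac{1}{3} = \left(841 + 200 - 60 + 174 - 870\right) \frac{1}{3} = 285 \cdot \frac{1}{3} = 95$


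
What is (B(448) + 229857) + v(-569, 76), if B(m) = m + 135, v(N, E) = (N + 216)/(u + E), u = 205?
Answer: 64753287/281 ≈ 2.3044e+5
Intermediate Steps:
v(N, E) = (216 + N)/(205 + E) (v(N, E) = (N + 216)/(205 + E) = (216 + N)/(205 + E))
B(m) = 135 + m
(B(448) + 229857) + v(-569, 76) = ((135 + 448) + 229857) + (216 - 569)/(205 + 76) = (583 + 229857) - 353/281 = 230440 + (1/281)*(-353) = 230440 - 353/281 = 64753287/281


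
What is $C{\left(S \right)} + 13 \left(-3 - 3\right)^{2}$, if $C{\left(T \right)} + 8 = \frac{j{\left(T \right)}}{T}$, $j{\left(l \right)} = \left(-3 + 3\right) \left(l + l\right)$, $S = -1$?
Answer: $460$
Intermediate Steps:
$j{\left(l \right)} = 0$ ($j{\left(l \right)} = 0 \cdot 2 l = 0$)
$C{\left(T \right)} = -8$ ($C{\left(T \right)} = -8 + \frac{0}{T} = -8 + 0 = -8$)
$C{\left(S \right)} + 13 \left(-3 - 3\right)^{2} = -8 + 13 \left(-3 - 3\right)^{2} = -8 + 13 \left(-6\right)^{2} = -8 + 13 \cdot 36 = -8 + 468 = 460$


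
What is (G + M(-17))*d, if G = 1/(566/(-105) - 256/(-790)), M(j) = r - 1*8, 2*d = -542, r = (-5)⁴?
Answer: -7024793437/42026 ≈ -1.6715e+5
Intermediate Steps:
r = 625
d = -271 (d = (½)*(-542) = -271)
M(j) = 617 (M(j) = 625 - 1*8 = 625 - 8 = 617)
G = -8295/42026 (G = 1/(566*(-1/105) - 256*(-1/790)) = 1/(-566/105 + 128/395) = 1/(-42026/8295) = -8295/42026 ≈ -0.19738)
(G + M(-17))*d = (-8295/42026 + 617)*(-271) = (25921747/42026)*(-271) = -7024793437/42026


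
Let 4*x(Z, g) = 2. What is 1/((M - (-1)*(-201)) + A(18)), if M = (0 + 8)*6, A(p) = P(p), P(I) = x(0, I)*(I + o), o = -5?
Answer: -2/293 ≈ -0.0068259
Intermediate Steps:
x(Z, g) = 1/2 (x(Z, g) = (1/4)*2 = 1/2)
P(I) = -5/2 + I/2 (P(I) = (I - 5)/2 = (-5 + I)/2 = -5/2 + I/2)
A(p) = -5/2 + p/2
M = 48 (M = 8*6 = 48)
1/((M - (-1)*(-201)) + A(18)) = 1/((48 - (-1)*(-201)) + (-5/2 + (1/2)*18)) = 1/((48 - 1*201) + (-5/2 + 9)) = 1/((48 - 201) + 13/2) = 1/(-153 + 13/2) = 1/(-293/2) = -2/293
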